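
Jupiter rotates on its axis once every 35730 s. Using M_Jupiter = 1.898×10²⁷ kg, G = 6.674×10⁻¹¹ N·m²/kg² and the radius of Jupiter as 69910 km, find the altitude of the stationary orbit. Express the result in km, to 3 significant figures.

μ = GM = 6.674×10⁻¹¹ × 1.898×10²⁷ = 1.267×10¹⁷ m³/s².
A synchronous orbit has period T, so by Kepler's third law a = (μT²/4π²)^(1/3).
μT²/4π² = 1.267×10¹⁷ × (3.573×10⁴)² / 39.48 = 4.096×10²⁴ m³.
a = 1.600×10⁸ m = 1.6000×10⁵ km.
Altitude h = a − R = 1.6000×10⁵ − 69910 = 90094 km.

h_sync ≈ 90100 km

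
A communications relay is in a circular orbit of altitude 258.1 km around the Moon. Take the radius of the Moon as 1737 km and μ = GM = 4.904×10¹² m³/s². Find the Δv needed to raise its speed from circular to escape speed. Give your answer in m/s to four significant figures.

Δv ≈ 649.4 m/s

r = 1737 + 258.1 = 1995.1 km = 1.9951×10⁶ m.
Circular speed v_c = √(μ/r) = 1568 m/s.
Escape speed v_esc = √(2μ/r) = √2 × v_c = 2217 m/s.
Δv = v_esc − v_c = 649.4 m/s.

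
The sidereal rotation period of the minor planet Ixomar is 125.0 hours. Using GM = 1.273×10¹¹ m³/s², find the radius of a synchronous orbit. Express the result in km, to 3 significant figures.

r_sync ≈ 8680 km

T = 125.0 hours = 4.500×10⁵ s.
A synchronous orbit has period T, so by Kepler's third law a = (μT²/4π²)^(1/3).
μT²/4π² = 1.273×10¹¹ × (4.500×10⁵)² / 39.48 = 6.530×10²⁰ m³.
a = 8.676×10⁶ m = 8675.6 km.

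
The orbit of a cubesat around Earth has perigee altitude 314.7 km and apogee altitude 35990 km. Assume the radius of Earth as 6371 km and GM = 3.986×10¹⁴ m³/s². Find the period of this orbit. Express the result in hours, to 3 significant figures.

T ≈ 10.6 hours

r_p = 6371 + 314.7 = 6685.7 km = 6.6857×10⁶ m.
r_a = 6371 + 35990 = 42361 km = 4.2361×10⁷ m.
Semi-major axis a = (r_p + r_a)/2 = (6685.7 + 42361)/2 = 24523 km = 2.452×10⁷ m.
By Kepler's third law T = 2π√(a³/μ) = 2π × 6.083×10³ = 3.822×10⁴ s.
= 10.62 hours.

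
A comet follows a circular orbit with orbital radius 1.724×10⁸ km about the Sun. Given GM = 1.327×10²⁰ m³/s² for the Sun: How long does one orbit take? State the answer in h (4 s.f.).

T ≈ 10850 h

r = 1.724×10⁸ km = 1.724×10¹¹ m.
Kepler's third law: T = 2π√(r³/μ) = 2π√((1.724×10¹¹)³ / 1.327×10²⁰).
r³/μ = 3.861×10¹³ s², so T = 2π × 6.214×10⁶ = 3.904×10⁷ s.
Converting: 3.904×10⁷ s ÷ 3600 = 10850 h.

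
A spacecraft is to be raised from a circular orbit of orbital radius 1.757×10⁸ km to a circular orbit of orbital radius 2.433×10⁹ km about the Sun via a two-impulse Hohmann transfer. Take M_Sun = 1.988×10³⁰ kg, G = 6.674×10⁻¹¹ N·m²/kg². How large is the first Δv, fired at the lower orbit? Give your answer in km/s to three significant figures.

Δv ≈ 10.1 km/s

μ = GM = 6.674×10⁻¹¹ × 1.988×10³⁰ = 1.327×10²⁰ m³/s².
r₁ = 1.757×10⁸ km = 1.757×10¹¹ m.
r₂ = 2.433×10⁹ km = 2.433×10¹² m.
Transfer ellipse a_t = (r₁ + r₂)/2 = 1.304×10¹² m.
At r₁: circular v_c1 = √(μ/r₁) = 27480 m/s; transfer-perihelion v_p = √[μ(2/r₁ − 1/a_t)] = 37530 m/s.
Δv₁ = v_p − v_c1 = 10050 m/s.
= 10.05 km/s.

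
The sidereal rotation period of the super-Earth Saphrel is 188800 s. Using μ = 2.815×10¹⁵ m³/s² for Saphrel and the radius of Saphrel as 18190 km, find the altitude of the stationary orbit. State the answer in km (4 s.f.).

A synchronous orbit has period T, so by Kepler's third law a = (μT²/4π²)^(1/3).
μT²/4π² = 2.815×10¹⁵ × (1.888×10⁵)² / 39.48 = 2.542×10²⁴ m³.
a = 1.365×10⁸ m = 1.3647×10⁵ km.
Altitude h = a − R = 1.3647×10⁵ − 18190 = 1.1828×10⁵ km.

h_sync ≈ 1.183×10⁵ km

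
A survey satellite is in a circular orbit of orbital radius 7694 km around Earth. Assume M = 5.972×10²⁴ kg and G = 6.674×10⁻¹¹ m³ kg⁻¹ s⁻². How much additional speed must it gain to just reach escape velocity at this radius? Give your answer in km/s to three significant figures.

μ = GM = 6.674×10⁻¹¹ × 5.972×10²⁴ = 3.986×10¹⁴ m³/s².
r = 7694 km = 7.694×10⁶ m.
Circular speed v_c = √(μ/r) = 7197 m/s.
Escape speed v_esc = √(2μ/r) = √2 × v_c = 10180 m/s.
Δv = v_esc − v_c = 2981 m/s = 2.981 km/s.

Δv ≈ 2.98 km/s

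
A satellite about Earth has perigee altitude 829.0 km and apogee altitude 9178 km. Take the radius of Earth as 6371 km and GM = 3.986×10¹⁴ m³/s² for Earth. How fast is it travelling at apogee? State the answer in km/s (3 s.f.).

v ≈ 4.03 km/s

r_p = 6371 + 829.0 = 7200.0 km = 7.2000×10⁶ m.
r_a = 6371 + 9178 = 15549 km = 1.5549×10⁷ m.
Semi-major axis a = (r_p + r_a)/2 = 11374 km = 1.137×10⁷ m.
Vis-viva: v² = μ(2/r − 1/a) = 3.986×10¹⁴ × (1.286×10⁻⁷ − 8.792×10⁻⁸) = 1.623×10⁷ m²/s².
v = 4028 m/s = 4.028 km/s.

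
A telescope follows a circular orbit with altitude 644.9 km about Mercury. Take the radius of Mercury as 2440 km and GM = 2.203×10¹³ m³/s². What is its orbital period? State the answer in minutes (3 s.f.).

r = 2440 + 644.9 = 3084.9 km = 3.0849×10⁶ m.
Kepler's third law: T = 2π√(r³/μ) = 2π√((3.085×10⁶)³ / 2.203×10¹³).
r³/μ = 1.333×10⁶ s², so T = 2π × 1.154×10³ = 7.253×10³ s.
Converting: 7.253×10³ s ÷ 60.00 = 120.9 minutes.

T ≈ 121 minutes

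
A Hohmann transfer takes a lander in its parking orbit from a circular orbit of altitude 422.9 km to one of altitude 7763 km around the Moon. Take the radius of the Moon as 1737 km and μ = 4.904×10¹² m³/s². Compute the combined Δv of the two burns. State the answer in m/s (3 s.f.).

r₁ = 1737 + 422.9 = 2159.9 km = 2.1599×10⁶ m.
r₂ = 1737 + 7763 = 9500.0 km = 9.5000×10⁶ m.
Transfer ellipse a_t = (r₁ + r₂)/2 = 5.830×10⁶ m.
At r₁: circular v_c1 = √(μ/r₁) = 1507 m/s; transfer-perilune v_p = √[μ(2/r₁ − 1/a_t)] = 1923 m/s.
Δv₁ = v_p − v_c1 = 416.7 m/s.
At r₂: circular v_c2 = √(μ/r₂) = 718.5 m/s; transfer-apolune v_a = √[μ(2/r₂ − 1/a_t)] = 437.3 m/s.
Δv₂ = v_c2 − v_a = 281.2 m/s.
Total Δv = Δv₁ + Δv₂ = 697.8 m/s.

Δv_total ≈ 698 m/s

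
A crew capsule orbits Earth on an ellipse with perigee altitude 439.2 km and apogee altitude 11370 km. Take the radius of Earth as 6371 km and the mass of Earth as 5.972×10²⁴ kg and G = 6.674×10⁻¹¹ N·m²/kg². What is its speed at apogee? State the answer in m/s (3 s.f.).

μ = GM = 6.674×10⁻¹¹ × 5.972×10²⁴ = 3.986×10¹⁴ m³/s².
r_p = 6371 + 439.2 = 6810.2 km = 6.8102×10⁶ m.
r_a = 6371 + 11370 = 17741 km = 1.7741×10⁷ m.
Semi-major axis a = (r_p + r_a)/2 = 12276 km = 1.228×10⁷ m.
Vis-viva: v² = μ(2/r − 1/a) = 3.986×10¹⁴ × (1.127×10⁻⁷ − 8.146×10⁻⁸) = 1.246×10⁷ m²/s².
v = 3530 m/s.

v ≈ 3530 m/s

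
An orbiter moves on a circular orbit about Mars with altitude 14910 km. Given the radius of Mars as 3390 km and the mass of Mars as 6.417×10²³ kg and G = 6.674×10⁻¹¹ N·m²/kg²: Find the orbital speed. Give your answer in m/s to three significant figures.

v ≈ 1530 m/s

μ = GM = 6.674×10⁻¹¹ × 6.417×10²³ = 4.283×10¹³ m³/s².
r = 3390 + 14910 = 18300 km = 1.8300×10⁷ m.
For a circular orbit v = √(μ/r) = √(4.283×10¹³ / 1.830×10⁷) = √(2.340×10⁶) = 1530 m/s.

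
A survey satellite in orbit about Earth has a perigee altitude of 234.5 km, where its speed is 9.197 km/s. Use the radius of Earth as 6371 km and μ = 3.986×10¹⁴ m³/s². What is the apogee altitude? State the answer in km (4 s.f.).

r_p = 6371 + 234.5 = 6605.5 km = 6.606×10⁶ m.
Specific energy ε = v²/2 − μ/r = -1.805×10⁷ J/kg, so a = −μ/(2ε) = 1.104×10⁷ m.
The apsides satisfy r_p + r_a = 2a, so the apogee radius is 2a − r_p = 1.548×10⁷ m = 15476 km.
Apogee altitude = 15476 − 6371 = 9105.1 km.

apogee altitude ≈ 9105 km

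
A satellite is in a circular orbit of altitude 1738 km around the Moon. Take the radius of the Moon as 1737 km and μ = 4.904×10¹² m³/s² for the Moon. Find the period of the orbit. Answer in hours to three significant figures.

T ≈ 5.11 hours

r = 1737 + 1738 = 3475.0 km = 3.4750×10⁶ m.
Kepler's third law: T = 2π√(r³/μ) = 2π√((3.475×10⁶)³ / 4.904×10¹²).
r³/μ = 8.557×10⁶ s², so T = 2π × 2.925×10³ = 1.838×10⁴ s.
Converting: 1.838×10⁴ s ÷ 3600 = 5.105 hours.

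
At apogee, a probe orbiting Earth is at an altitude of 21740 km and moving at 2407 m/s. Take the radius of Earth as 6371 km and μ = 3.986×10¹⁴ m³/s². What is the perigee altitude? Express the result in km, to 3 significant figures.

r_a = 6371 + 21740 = 28111 km = 2.811×10⁷ m.
Specific energy ε = v²/2 − μ/r = -1.128×10⁷ J/kg, so a = −μ/(2ε) = 1.766×10⁷ m.
The apsides satisfy r_p + r_a = 2a, so the perigee radius is 2a − r_a = 7.217×10⁶ m = 7217.5 km.
Perigee altitude = 7217.5 − 6371 = 846.49 km.

perigee altitude ≈ 846 km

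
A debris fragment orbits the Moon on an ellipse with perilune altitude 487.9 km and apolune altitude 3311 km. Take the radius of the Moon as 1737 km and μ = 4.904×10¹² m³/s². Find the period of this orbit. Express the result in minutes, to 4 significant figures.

r_p = 1737 + 487.9 = 2224.9 km = 2.2249×10⁶ m.
r_a = 1737 + 3311 = 5048.0 km = 5.0480×10⁶ m.
Semi-major axis a = (r_p + r_a)/2 = (2224.9 + 5048.0)/2 = 3636.4 km = 3.636×10⁶ m.
By Kepler's third law T = 2π√(a³/μ) = 2π × 3.131×10³ = 1.968×10⁴ s.
= 327.9 minutes.

T ≈ 327.9 minutes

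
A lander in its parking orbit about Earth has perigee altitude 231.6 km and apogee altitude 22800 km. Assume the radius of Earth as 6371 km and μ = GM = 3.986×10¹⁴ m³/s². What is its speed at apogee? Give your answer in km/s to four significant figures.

r_p = 6371 + 231.6 = 6602.6 km = 6.6026×10⁶ m.
r_a = 6371 + 22800 = 29171 km = 2.9171×10⁷ m.
Semi-major axis a = (r_p + r_a)/2 = 17887 km = 1.789×10⁷ m.
Vis-viva: v² = μ(2/r − 1/a) = 3.986×10¹⁴ × (6.856×10⁻⁸ − 5.591×10⁻⁸) = 5.044×10⁶ m²/s².
v = 2246 m/s = 2.246 km/s.

v ≈ 2.246 km/s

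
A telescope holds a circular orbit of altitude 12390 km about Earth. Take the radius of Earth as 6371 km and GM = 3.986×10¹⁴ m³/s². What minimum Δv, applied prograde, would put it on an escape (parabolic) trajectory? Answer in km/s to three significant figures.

Δv ≈ 1.91 km/s

r = 6371 + 12390 = 18761 km = 1.8761×10⁷ m.
Circular speed v_c = √(μ/r) = 4609 m/s.
Escape speed v_esc = √(2μ/r) = √2 × v_c = 6519 m/s.
Δv = v_esc − v_c = 1909 m/s = 1.909 km/s.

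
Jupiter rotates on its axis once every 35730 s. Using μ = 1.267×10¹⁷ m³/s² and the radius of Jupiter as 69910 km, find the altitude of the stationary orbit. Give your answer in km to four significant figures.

h_sync ≈ 90110 km

A synchronous orbit has period T, so by Kepler's third law a = (μT²/4π²)^(1/3).
μT²/4π² = 1.267×10¹⁷ × (3.573×10⁴)² / 39.48 = 4.097×10²⁴ m³.
a = 1.600×10⁸ m = 1.6002×10⁵ km.
Altitude h = a − R = 1.6002×10⁵ − 69910 = 90105 km.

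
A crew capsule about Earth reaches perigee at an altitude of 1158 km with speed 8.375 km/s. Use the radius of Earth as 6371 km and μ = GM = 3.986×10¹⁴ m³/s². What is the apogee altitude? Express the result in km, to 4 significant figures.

apogee altitude ≈ 8403 km

r_p = 6371 + 1158 = 7529.0 km = 7.529×10⁶ m.
Specific energy ε = v²/2 − μ/r = -1.787×10⁷ J/kg, so a = −μ/(2ε) = 1.115×10⁷ m.
The apsides satisfy r_p + r_a = 2a, so the apogee radius is 2a − r_p = 1.477×10⁷ m = 14774 km.
Apogee altitude = 14774 − 6371 = 8403.5 km.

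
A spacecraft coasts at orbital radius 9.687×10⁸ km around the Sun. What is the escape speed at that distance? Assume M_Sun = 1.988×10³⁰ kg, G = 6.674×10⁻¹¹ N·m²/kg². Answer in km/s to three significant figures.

μ = GM = 6.674×10⁻¹¹ × 1.988×10³⁰ = 1.327×10²⁰ m³/s².
r = 9.687×10⁸ km = 9.687×10¹¹ m.
Escape speed v_esc = √(2μ/r) = √(2 × 1.327×10²⁰ / 9.687×10¹¹) = √(2.739×10⁸) = 16550 m/s.
= 16.55 km/s.

v_esc ≈ 16.6 km/s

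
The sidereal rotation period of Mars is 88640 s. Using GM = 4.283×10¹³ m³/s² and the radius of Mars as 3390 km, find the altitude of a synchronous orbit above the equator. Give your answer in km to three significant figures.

A synchronous orbit has period T, so by Kepler's third law a = (μT²/4π²)^(1/3).
μT²/4π² = 4.283×10¹³ × (8.864×10⁴)² / 39.48 = 8.524×10²¹ m³.
a = 2.043×10⁷ m = 20428 km.
Altitude h = a − R = 20428 − 3390 = 17038 km.

h_sync ≈ 17000 km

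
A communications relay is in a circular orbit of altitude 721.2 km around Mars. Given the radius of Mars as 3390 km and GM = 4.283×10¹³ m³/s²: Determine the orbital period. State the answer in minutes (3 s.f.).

r = 3390 + 721.2 = 4111.2 km = 4.1112×10⁶ m.
Kepler's third law: T = 2π√(r³/μ) = 2π√((4.111×10⁶)³ / 4.283×10¹³).
r³/μ = 1.622×10⁶ s², so T = 2π × 1.274×10³ = 8.003×10³ s.
Converting: 8.003×10³ s ÷ 60.00 = 133.4 minutes.

T ≈ 133 minutes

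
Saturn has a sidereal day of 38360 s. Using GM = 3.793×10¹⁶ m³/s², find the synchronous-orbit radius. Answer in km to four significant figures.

A synchronous orbit has period T, so by Kepler's third law a = (μT²/4π²)^(1/3).
μT²/4π² = 3.793×10¹⁶ × (3.836×10⁴)² / 39.48 = 1.414×10²⁴ m³.
a = 1.122×10⁸ m = 1.1223×10⁵ km.

r_sync ≈ 1.122×10⁵ km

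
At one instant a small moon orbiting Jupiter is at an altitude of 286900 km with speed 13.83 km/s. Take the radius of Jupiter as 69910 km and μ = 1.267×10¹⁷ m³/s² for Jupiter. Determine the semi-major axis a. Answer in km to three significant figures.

a ≈ 2.44×10⁵ km

r = 69910 + 286900 = 3.5681×10⁵ km = 3.568×10⁸ m.
Specific orbital energy ε = v²/2 − μ/r = (13830)²/2 − 1.267×10¹⁷/3.568×10⁸ = -2.595×10⁸ J/kg.
Since ε = −μ/(2a), a = −μ/(2ε) = 2.442×10⁸ m = 2.4416×10⁵ km.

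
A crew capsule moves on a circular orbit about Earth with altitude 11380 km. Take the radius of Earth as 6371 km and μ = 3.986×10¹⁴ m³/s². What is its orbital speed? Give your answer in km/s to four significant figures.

r = 6371 + 11380 = 17751 km = 1.7751×10⁷ m.
For a circular orbit v = √(μ/r) = √(3.986×10¹⁴ / 1.775×10⁷) = √(2.246×10⁷) = 4739 m/s.
That is 4.739 km/s.

v ≈ 4.739 km/s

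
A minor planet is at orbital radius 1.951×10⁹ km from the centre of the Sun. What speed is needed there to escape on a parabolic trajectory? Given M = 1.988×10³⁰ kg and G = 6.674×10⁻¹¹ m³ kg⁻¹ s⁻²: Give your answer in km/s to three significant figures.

μ = GM = 6.674×10⁻¹¹ × 1.988×10³⁰ = 1.327×10²⁰ m³/s².
r = 1.951×10⁹ km = 1.951×10¹² m.
Escape speed v_esc = √(2μ/r) = √(2 × 1.327×10²⁰ / 1.951×10¹²) = √(1.360×10⁸) = 11660 m/s.
= 11.66 km/s.

v_esc ≈ 11.7 km/s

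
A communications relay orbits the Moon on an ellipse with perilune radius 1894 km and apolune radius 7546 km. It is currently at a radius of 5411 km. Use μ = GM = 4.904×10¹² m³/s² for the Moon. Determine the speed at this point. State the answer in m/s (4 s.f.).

Semi-major axis a = (r_p + r_a)/2 = 4720.0 km = 4.720×10⁶ m.
Vis-viva: v² = μ(2/r − 1/a) = 4.904×10¹² × (3.696×10⁻⁷ − 2.119×10⁻⁷) = 7.736×10⁵ m²/s².
v = 879.6 m/s.

v ≈ 879.6 m/s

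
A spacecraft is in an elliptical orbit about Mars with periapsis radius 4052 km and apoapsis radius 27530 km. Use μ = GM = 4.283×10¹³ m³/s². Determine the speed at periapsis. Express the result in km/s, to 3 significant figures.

Semi-major axis a = (r_p + r_a)/2 = 15791 km = 1.579×10⁷ m.
Vis-viva: v² = μ(2/r − 1/a) = 4.283×10¹³ × (4.936×10⁻⁷ − 6.333×10⁻⁸) = 1.843×10⁷ m²/s².
v = 4293 m/s = 4.293 km/s.

v ≈ 4.29 km/s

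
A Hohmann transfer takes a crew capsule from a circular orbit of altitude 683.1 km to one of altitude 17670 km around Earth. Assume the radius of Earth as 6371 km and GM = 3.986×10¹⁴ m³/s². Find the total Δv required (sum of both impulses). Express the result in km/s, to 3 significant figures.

r₁ = 6371 + 683.1 = 7054.1 km = 7.0541×10⁶ m.
r₂ = 6371 + 17670 = 24041 km = 2.4041×10⁷ m.
Transfer ellipse a_t = (r₁ + r₂)/2 = 1.555×10⁷ m.
At r₁: circular v_c1 = √(μ/r₁) = 7517 m/s; transfer-perigee v_p = √[μ(2/r₁ − 1/a_t)] = 9347 m/s.
Δv₁ = v_p − v_c1 = 1830 m/s.
At r₂: circular v_c2 = √(μ/r₂) = 4072 m/s; transfer-apogee v_a = √[μ(2/r₂ − 1/a_t)] = 2743 m/s.
Δv₂ = v_c2 − v_a = 1329 m/s.
Total Δv = Δv₁ + Δv₂ = 3160 m/s = 3.160 km/s.

Δv_total ≈ 3.16 km/s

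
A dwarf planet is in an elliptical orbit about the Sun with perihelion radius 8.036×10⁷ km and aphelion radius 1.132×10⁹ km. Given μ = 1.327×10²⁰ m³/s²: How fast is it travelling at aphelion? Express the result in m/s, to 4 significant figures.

Semi-major axis a = (r_p + r_a)/2 = 6.0618×10⁸ km = 6.062×10¹¹ m.
Vis-viva: v² = μ(2/r − 1/a) = 1.327×10²⁰ × (1.767×10⁻¹² − 1.650×10⁻¹²) = 1.554×10⁷ m²/s².
v = 3942 m/s.

v ≈ 3942 m/s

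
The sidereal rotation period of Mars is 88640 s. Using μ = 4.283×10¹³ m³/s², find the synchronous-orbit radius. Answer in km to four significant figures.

A synchronous orbit has period T, so by Kepler's third law a = (μT²/4π²)^(1/3).
μT²/4π² = 4.283×10¹³ × (8.864×10⁴)² / 39.48 = 8.524×10²¹ m³.
a = 2.043×10⁷ m = 20428 km.

r_sync ≈ 20430 km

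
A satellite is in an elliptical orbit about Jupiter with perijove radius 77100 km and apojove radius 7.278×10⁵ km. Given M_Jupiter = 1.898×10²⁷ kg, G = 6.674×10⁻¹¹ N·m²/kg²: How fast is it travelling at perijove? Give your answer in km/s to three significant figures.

μ = GM = 6.674×10⁻¹¹ × 1.898×10²⁷ = 1.267×10¹⁷ m³/s².
Semi-major axis a = (r_p + r_a)/2 = 4.0245×10⁵ km = 4.024×10⁸ m.
Vis-viva: v² = μ(2/r − 1/a) = 1.267×10¹⁷ × (2.594×10⁻⁸ − 2.485×10⁻⁹) = 2.971×10⁹ m²/s².
v = 54510 m/s = 54.51 km/s.

v ≈ 54.5 km/s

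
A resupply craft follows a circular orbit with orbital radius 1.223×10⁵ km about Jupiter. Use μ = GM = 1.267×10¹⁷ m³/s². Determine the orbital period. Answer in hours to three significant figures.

T ≈ 6.63 hours

r = 1.223×10⁵ km = 1.223×10⁸ m.
Kepler's third law: T = 2π√(r³/μ) = 2π√((1.223×10⁸)³ / 1.267×10¹⁷).
r³/μ = 1.444×10⁷ s², so T = 2π × 3.800×10³ = 2.387×10⁴ s.
Converting: 2.387×10⁴ s ÷ 3600 = 6.632 hours.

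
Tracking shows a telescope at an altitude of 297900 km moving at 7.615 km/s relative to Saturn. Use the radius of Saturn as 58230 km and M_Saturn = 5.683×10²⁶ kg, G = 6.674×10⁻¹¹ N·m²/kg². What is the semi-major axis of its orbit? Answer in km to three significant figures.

a ≈ 2.45×10⁵ km

μ = GM = 6.674×10⁻¹¹ × 5.683×10²⁶ = 3.793×10¹⁶ m³/s².
r = 58230 + 297900 = 3.5613×10⁵ km = 3.561×10⁸ m.
Vis-viva rearranged: 1/a = 2/r − v²/μ = 5.616×10⁻⁹ − 1.529×10⁻⁹ = 4.087×10⁻⁹ m⁻¹.
a = 2.447×10⁸ m = 2.4468×10⁵ km.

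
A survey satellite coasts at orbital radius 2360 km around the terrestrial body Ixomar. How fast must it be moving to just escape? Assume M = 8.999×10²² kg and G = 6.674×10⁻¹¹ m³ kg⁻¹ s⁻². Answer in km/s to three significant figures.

v_esc ≈ 2.26 km/s

μ = GM = 6.674×10⁻¹¹ × 8.999×10²² = 6.006×10¹² m³/s².
r = 2360 km = 2.360×10⁶ m.
Escape speed v_esc = √(2μ/r) = √(2 × 6.006×10¹² / 2.360×10⁶) = √(5.090×10⁶) = 2256 m/s.
= 2.256 km/s.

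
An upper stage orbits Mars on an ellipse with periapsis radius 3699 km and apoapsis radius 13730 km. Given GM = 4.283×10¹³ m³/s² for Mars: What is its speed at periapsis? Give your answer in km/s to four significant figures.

v ≈ 4.271 km/s

Semi-major axis a = (r_p + r_a)/2 = 8714.5 km = 8.714×10⁶ m.
Vis-viva: v² = μ(2/r − 1/a) = 4.283×10¹³ × (5.407×10⁻⁷ − 1.148×10⁻⁷) = 1.824×10⁷ m²/s².
v = 4271 m/s = 4.271 km/s.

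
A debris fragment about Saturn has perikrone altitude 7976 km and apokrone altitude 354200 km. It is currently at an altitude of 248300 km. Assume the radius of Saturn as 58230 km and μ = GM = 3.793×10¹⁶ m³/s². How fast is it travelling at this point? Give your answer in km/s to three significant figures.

r_p = 58230 + 7976 = 66206 km = 6.6206×10⁷ m.
r_a = 58230 + 354200 = 412430 km = 4.1243×10⁸ m.
r = 58230 + 248300 = 3.0653×10⁵ km = 3.065×10⁸ m.
Semi-major axis a = (r_p + r_a)/2 = 2.3932×10⁵ km = 2.393×10⁸ m.
Vis-viva: v² = μ(2/r − 1/a) = 3.793×10¹⁶ × (6.525×10⁻⁹ − 4.179×10⁻⁹) = 8.899×10⁷ m²/s².
v = 9433 m/s = 9.433 km/s.

v ≈ 9.43 km/s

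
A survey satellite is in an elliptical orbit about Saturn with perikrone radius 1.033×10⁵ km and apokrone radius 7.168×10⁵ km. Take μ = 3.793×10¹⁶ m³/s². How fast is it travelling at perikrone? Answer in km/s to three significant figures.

v ≈ 25.3 km/s

Semi-major axis a = (r_p + r_a)/2 = 4.1005×10⁵ km = 4.100×10⁸ m.
Vis-viva: v² = μ(2/r − 1/a) = 3.793×10¹⁶ × (1.936×10⁻⁸ − 2.439×10⁻⁹) = 6.419×10⁸ m²/s².
v = 25340 m/s = 25.34 km/s.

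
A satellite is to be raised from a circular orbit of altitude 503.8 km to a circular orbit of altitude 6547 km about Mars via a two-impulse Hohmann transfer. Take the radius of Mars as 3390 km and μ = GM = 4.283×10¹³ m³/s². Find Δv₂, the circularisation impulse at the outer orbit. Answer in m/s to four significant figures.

r₁ = 3390 + 503.8 = 3893.8 km = 3.8938×10⁶ m.
r₂ = 3390 + 6547 = 9937.0 km = 9.9370×10⁶ m.
Transfer ellipse a_t = (r₁ + r₂)/2 = 6.915×10⁶ m.
At r₁: circular v_c1 = √(μ/r₁) = 3317 m/s; transfer-periapsis v_p = √[μ(2/r₁ − 1/a_t)] = 3976 m/s.
At r₂: circular v_c2 = √(μ/r₂) = 2076 m/s; transfer-apoapsis v_a = √[μ(2/r₂ − 1/a_t)] = 1558 m/s.
Δv₂ = v_c2 − v_a = 518.2 m/s.

Δv ≈ 518.2 m/s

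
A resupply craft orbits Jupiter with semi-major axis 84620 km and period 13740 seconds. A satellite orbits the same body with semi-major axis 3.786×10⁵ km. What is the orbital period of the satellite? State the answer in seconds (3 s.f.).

Kepler's third law: T² ∝ a³, so T₂ = T₁ (a₂/a₁)^(3/2).
a₂/a₁ = 4.474, (a₂/a₁)^(3/2) = 9.464.
T₂ = 13740 × 9.464 = 1.300×10⁵ seconds.

T₂ ≈ 1.30×10⁵ seconds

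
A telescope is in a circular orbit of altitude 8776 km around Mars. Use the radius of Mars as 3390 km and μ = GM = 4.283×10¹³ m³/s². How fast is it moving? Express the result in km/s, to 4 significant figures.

v ≈ 1.876 km/s

r = 3390 + 8776 = 12166 km = 1.2166×10⁷ m.
For a circular orbit v = √(μ/r) = √(4.283×10¹³ / 1.217×10⁷) = √(3.520×10⁶) = 1876 m/s.
That is 1.876 km/s.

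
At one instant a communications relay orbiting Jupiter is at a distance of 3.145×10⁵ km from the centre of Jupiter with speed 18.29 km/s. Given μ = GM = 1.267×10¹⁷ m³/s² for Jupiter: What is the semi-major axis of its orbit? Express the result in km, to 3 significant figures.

r = 3.145×10⁸ m.
Vis-viva rearranged: 1/a = 2/r − v²/μ = 6.359×10⁻⁹ − 2.640×10⁻⁹ = 3.719×10⁻⁹ m⁻¹.
a = 2.689×10⁸ m = 2.6889×10⁵ km.

a ≈ 2.69×10⁵ km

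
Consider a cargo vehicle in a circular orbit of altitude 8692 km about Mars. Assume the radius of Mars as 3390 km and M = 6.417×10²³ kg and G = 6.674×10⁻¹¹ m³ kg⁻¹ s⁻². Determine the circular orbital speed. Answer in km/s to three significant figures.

μ = GM = 6.674×10⁻¹¹ × 6.417×10²³ = 4.283×10¹³ m³/s².
r = 3390 + 8692 = 12082 km = 1.2082×10⁷ m.
For a circular orbit v = √(μ/r) = √(4.283×10¹³ / 1.208×10⁷) = √(3.545×10⁶) = 1883 m/s.
That is 1.883 km/s.

v ≈ 1.88 km/s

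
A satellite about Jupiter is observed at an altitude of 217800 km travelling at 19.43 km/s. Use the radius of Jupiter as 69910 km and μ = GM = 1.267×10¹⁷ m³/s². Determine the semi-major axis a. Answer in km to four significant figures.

a ≈ 2.518×10⁵ km

r = 69910 + 217800 = 2.8771×10⁵ km = 2.877×10⁸ m.
Vis-viva rearranged: 1/a = 2/r − v²/μ = 6.951×10⁻⁹ − 2.980×10⁻⁹ = 3.972×10⁻⁹ m⁻¹.
a = 2.518×10⁸ m = 2.5178×10⁵ km.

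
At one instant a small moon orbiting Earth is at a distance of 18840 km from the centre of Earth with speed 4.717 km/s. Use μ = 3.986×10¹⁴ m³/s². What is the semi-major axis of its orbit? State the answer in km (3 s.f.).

r = 1.884×10⁷ m.
Vis-viva rearranged: 1/a = 2/r − v²/μ = 1.062×10⁻⁷ − 5.582×10⁻⁸ = 5.034×10⁻⁸ m⁻¹.
a = 1.987×10⁷ m = 19866 km.

a ≈ 19900 km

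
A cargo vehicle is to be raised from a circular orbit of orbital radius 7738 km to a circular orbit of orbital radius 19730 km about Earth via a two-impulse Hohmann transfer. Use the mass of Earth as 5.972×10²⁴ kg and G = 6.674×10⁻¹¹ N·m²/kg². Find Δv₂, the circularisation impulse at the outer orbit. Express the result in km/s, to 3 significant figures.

μ = GM = 6.674×10⁻¹¹ × 5.972×10²⁴ = 3.986×10¹⁴ m³/s².
r₁ = 7738 km = 7.738×10⁶ m.
r₂ = 19730 km = 1.973×10⁷ m.
Transfer ellipse a_t = (r₁ + r₂)/2 = 1.373×10⁷ m.
At r₁: circular v_c1 = √(μ/r₁) = 7177 m/s; transfer-perigee v_p = √[μ(2/r₁ − 1/a_t)] = 8602 m/s.
At r₂: circular v_c2 = √(μ/r₂) = 4495 m/s; transfer-apogee v_a = √[μ(2/r₂ − 1/a_t)] = 3374 m/s.
Δv₂ = v_c2 − v_a = 1121 m/s.
= 1.121 km/s.

Δv ≈ 1.12 km/s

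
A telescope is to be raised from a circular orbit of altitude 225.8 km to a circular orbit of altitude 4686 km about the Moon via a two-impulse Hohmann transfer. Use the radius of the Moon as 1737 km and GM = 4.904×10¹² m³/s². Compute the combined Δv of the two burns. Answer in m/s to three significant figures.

r₁ = 1737 + 225.8 = 1962.8 km = 1.9628×10⁶ m.
r₂ = 1737 + 4686 = 6423.0 km = 6.4230×10⁶ m.
Transfer ellipse a_t = (r₁ + r₂)/2 = 4.193×10⁶ m.
At r₁: circular v_c1 = √(μ/r₁) = 1581 m/s; transfer-perilune v_p = √[μ(2/r₁ − 1/a_t)] = 1956 m/s.
Δv₁ = v_p − v_c1 = 375.7 m/s.
At r₂: circular v_c2 = √(μ/r₂) = 873.8 m/s; transfer-apolune v_a = √[μ(2/r₂ − 1/a_t)] = 597.8 m/s.
Δv₂ = v_c2 − v_a = 275.9 m/s.
Total Δv = Δv₁ + Δv₂ = 651.7 m/s.

Δv_total ≈ 652 m/s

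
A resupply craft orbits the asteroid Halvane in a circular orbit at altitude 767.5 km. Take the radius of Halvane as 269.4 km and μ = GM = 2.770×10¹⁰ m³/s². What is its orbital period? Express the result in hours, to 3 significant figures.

r = 269.4 + 767.5 = 1036.9 km = 1.0369×10⁶ m.
Kepler's third law: T = 2π√(r³/μ) = 2π√((1.037×10⁶)³ / 2.770×10¹⁰).
r³/μ = 4.025×10⁷ s², so T = 2π × 6.344×10³ = 3.986×10⁴ s.
Converting: 3.986×10⁴ s ÷ 3600 = 11.07 hours.

T ≈ 11.1 hours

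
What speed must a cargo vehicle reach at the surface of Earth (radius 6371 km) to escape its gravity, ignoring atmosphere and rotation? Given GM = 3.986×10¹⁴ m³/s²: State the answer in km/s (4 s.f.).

v_esc ≈ 11.19 km/s

r = R = 6.371×10⁶ m.
Escape speed v_esc = √(2μ/r) = √(2 × 3.986×10¹⁴ / 6.371×10⁶) = √(1.251×10⁸) = 11190 m/s.
= 11.19 km/s.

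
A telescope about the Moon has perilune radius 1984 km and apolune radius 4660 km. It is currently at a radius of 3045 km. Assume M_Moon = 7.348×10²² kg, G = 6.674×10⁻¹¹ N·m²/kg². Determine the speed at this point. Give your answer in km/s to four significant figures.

v ≈ 1.321 km/s

μ = GM = 6.674×10⁻¹¹ × 7.348×10²² = 4.904×10¹² m³/s².
Semi-major axis a = (r_p + r_a)/2 = 3322.0 km = 3.322×10⁶ m.
Vis-viva: v² = μ(2/r − 1/a) = 4.904×10¹² × (6.568×10⁻⁷ − 3.010×10⁻⁷) = 1.745×10⁶ m²/s².
v = 1321 m/s = 1.321 km/s.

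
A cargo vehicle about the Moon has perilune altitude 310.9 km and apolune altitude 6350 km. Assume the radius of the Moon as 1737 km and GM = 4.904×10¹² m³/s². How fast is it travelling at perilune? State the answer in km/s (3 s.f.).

r_p = 1737 + 310.9 = 2047.9 km = 2.0479×10⁶ m.
r_a = 1737 + 6350 = 8087.0 km = 8.0870×10⁶ m.
Semi-major axis a = (r_p + r_a)/2 = 5067.4 km = 5.067×10⁶ m.
Vis-viva: v² = μ(2/r − 1/a) = 4.904×10¹² × (9.766×10⁻⁷ − 1.973×10⁻⁷) = 3.822×10⁶ m²/s².
v = 1955 m/s = 1.955 km/s.

v ≈ 1.95 km/s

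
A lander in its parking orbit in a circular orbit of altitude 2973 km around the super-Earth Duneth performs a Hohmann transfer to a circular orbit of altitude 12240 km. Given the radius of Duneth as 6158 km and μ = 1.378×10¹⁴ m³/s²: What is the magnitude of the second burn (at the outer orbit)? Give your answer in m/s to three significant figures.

Δv ≈ 508 m/s

r₁ = 6158 + 2973 = 9131.0 km = 9.1310×10⁶ m.
r₂ = 6158 + 12240 = 18398 km = 1.8398×10⁷ m.
Transfer ellipse a_t = (r₁ + r₂)/2 = 1.376×10⁷ m.
At r₁: circular v_c1 = √(μ/r₁) = 3885 m/s; transfer-periapsis v_p = √[μ(2/r₁ − 1/a_t)] = 4491 m/s.
At r₂: circular v_c2 = √(μ/r₂) = 2737 m/s; transfer-apoapsis v_a = √[μ(2/r₂ − 1/a_t)] = 2229 m/s.
Δv₂ = v_c2 − v_a = 507.7 m/s.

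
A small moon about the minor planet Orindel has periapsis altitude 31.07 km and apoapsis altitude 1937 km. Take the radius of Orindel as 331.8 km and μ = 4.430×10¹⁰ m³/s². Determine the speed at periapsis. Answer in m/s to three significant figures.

r_p = 331.8 + 31.07 = 362.87 km = 3.6287×10⁵ m.
r_a = 331.8 + 1937 = 2268.8 km = 2.2688×10⁶ m.
Semi-major axis a = (r_p + r_a)/2 = 1315.8 km = 1.316×10⁶ m.
Vis-viva: v² = μ(2/r − 1/a) = 4.430×10¹⁰ × (5.512×10⁻⁶ − 7.600×10⁻⁷) = 2.105×10⁵ m²/s².
v = 458.8 m/s.

v ≈ 459 m/s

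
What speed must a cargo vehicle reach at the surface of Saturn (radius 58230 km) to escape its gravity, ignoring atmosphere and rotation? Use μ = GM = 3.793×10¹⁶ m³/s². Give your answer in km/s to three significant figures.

v_esc ≈ 36.1 km/s

r = R = 5.823×10⁷ m.
Escape speed v_esc = √(2μ/r) = √(2 × 3.793×10¹⁶ / 5.823×10⁷) = √(1.303×10⁹) = 36090 m/s.
= 36.09 km/s.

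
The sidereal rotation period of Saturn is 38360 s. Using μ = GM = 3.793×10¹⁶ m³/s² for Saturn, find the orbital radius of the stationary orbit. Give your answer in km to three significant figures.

r_sync ≈ 1.12×10⁵ km

A synchronous orbit has period T, so by Kepler's third law a = (μT²/4π²)^(1/3).
μT²/4π² = 3.793×10¹⁶ × (3.836×10⁴)² / 39.48 = 1.414×10²⁴ m³.
a = 1.122×10⁸ m = 1.1223×10⁵ km.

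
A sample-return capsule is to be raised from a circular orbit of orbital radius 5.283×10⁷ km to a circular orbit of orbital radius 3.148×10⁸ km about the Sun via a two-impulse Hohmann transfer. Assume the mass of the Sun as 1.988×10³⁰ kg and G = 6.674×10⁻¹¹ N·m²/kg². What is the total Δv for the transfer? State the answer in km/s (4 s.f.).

Δv_total ≈ 24.99 km/s

μ = GM = 6.674×10⁻¹¹ × 1.988×10³⁰ = 1.327×10²⁰ m³/s².
r₁ = 5.283×10⁷ km = 5.283×10¹⁰ m.
r₂ = 3.148×10⁸ km = 3.148×10¹¹ m.
Transfer ellipse a_t = (r₁ + r₂)/2 = 1.838×10¹¹ m.
At r₁: circular v_c1 = √(μ/r₁) = 50110 m/s; transfer-perihelion v_p = √[μ(2/r₁ − 1/a_t)] = 65580 m/s.
Δv₁ = v_p − v_c1 = 15470 m/s.
At r₂: circular v_c2 = √(μ/r₂) = 20530 m/s; transfer-aphelion v_a = √[μ(2/r₂ − 1/a_t)] = 11010 m/s.
Δv₂ = v_c2 − v_a = 9524 m/s.
Total Δv = Δv₁ + Δv₂ = 24990 m/s = 24.99 km/s.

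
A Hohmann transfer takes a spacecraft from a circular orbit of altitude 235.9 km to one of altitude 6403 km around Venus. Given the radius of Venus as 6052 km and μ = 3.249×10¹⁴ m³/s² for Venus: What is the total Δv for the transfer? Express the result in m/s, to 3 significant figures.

r₁ = 6052 + 235.9 = 6287.9 km = 6.2879×10⁶ m.
r₂ = 6052 + 6403 = 12455 km = 1.2455×10⁷ m.
Transfer ellipse a_t = (r₁ + r₂)/2 = 9.371×10⁶ m.
At r₁: circular v_c1 = √(μ/r₁) = 7188 m/s; transfer-periapsis v_p = √[μ(2/r₁ − 1/a_t)] = 8287 m/s.
Δv₁ = v_p − v_c1 = 1099 m/s.
At r₂: circular v_c2 = √(μ/r₂) = 5107 m/s; transfer-apoapsis v_a = √[μ(2/r₂ − 1/a_t)] = 4184 m/s.
Δv₂ = v_c2 − v_a = 923.8 m/s.
Total Δv = Δv₁ + Δv₂ = 2022 m/s.

Δv_total ≈ 2020 m/s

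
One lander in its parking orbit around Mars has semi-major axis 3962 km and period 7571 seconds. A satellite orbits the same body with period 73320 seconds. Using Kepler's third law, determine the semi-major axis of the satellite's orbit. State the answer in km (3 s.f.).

Kepler's third law: a³ ∝ T², so a₂ = a₁ (T₂/T₁)^(2/3).
T₂/T₁ = 9.684, (T₂/T₁)^(2/3) = 4.543.
a₂ = 3962 × 4.543 = 18000 km.

a₂ ≈ 18000 km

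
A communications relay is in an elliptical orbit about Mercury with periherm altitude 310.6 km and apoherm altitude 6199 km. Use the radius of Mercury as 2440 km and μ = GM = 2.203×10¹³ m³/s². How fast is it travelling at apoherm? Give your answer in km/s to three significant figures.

v ≈ 1.11 km/s

r_p = 2440 + 310.6 = 2750.6 km = 2.7506×10⁶ m.
r_a = 2440 + 6199 = 8639.0 km = 8.6390×10⁶ m.
Semi-major axis a = (r_p + r_a)/2 = 5694.8 km = 5.695×10⁶ m.
Vis-viva: v² = μ(2/r − 1/a) = 2.203×10¹³ × (2.315×10⁻⁷ − 1.756×10⁻⁷) = 1.232×10⁶ m²/s².
v = 1110 m/s = 1.110 km/s.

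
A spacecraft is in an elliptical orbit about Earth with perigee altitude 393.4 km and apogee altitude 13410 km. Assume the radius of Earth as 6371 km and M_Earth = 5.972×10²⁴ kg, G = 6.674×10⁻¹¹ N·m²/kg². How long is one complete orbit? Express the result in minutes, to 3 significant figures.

μ = GM = 6.674×10⁻¹¹ × 5.972×10²⁴ = 3.986×10¹⁴ m³/s².
r_p = 6371 + 393.4 = 6764.4 km = 6.7644×10⁶ m.
r_a = 6371 + 13410 = 19781 km = 1.9781×10⁷ m.
Semi-major axis a = (r_p + r_a)/2 = (6764.4 + 19781)/2 = 13273 km = 1.327×10⁷ m.
By Kepler's third law T = 2π√(a³/μ) = 2π × 2.422×10³ = 1.522×10⁴ s.
= 253.6 minutes.

T ≈ 254 minutes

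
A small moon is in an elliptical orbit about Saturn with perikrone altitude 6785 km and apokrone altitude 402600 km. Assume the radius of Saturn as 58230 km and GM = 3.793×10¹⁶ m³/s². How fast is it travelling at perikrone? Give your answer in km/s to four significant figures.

r_p = 58230 + 6785 = 65015 km = 6.5015×10⁷ m.
r_a = 58230 + 402600 = 460830 km = 4.6083×10⁸ m.
Semi-major axis a = (r_p + r_a)/2 = 2.6292×10⁵ km = 2.629×10⁸ m.
Vis-viva: v² = μ(2/r − 1/a) = 3.793×10¹⁶ × (3.076×10⁻⁸ − 3.803×10⁻⁹) = 1.023×10⁹ m²/s².
v = 31980 m/s = 31.98 km/s.

v ≈ 31.98 km/s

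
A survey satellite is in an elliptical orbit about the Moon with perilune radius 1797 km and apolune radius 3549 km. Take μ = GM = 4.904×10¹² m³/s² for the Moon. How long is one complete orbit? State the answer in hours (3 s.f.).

Semi-major axis a = (r_p + r_a)/2 = (1797.0 + 3549.0)/2 = 2673.0 km = 2.673×10⁶ m.
By Kepler's third law T = 2π√(a³/μ) = 2π × 1.973×10³ = 1.240×10⁴ s.
= 3.444 hours.

T ≈ 3.44 hours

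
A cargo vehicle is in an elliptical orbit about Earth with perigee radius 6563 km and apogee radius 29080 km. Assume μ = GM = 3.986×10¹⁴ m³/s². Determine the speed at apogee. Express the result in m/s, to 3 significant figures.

v ≈ 2250 m/s

Semi-major axis a = (r_p + r_a)/2 = 17822 km = 1.782×10⁷ m.
Vis-viva: v² = μ(2/r − 1/a) = 3.986×10¹⁴ × (6.878×10⁻⁸ − 5.611×10⁻⁸) = 5.048×10⁶ m²/s².
v = 2247 m/s.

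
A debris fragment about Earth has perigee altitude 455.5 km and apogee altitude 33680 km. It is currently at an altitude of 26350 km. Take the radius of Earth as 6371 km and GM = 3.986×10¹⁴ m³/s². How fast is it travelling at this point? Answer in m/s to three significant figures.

r_p = 6371 + 455.5 = 6826.5 km = 6.8265×10⁶ m.
r_a = 6371 + 33680 = 40051 km = 4.0051×10⁷ m.
r = 6371 + 26350 = 32721 km = 3.272×10⁷ m.
Semi-major axis a = (r_p + r_a)/2 = 23439 km = 2.344×10⁷ m.
Vis-viva: v² = μ(2/r − 1/a) = 3.986×10¹⁴ × (6.112×10⁻⁸ − 4.266×10⁻⁸) = 7.358×10⁶ m²/s².
v = 2712 m/s.

v ≈ 2710 m/s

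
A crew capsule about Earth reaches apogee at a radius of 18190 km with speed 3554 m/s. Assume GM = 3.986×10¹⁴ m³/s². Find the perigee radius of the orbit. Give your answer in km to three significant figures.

r_a = 1.819×10⁷ m.
Specific energy ε = v²/2 − μ/r = -1.560×10⁷ J/kg, so a = −μ/(2ε) = 1.278×10⁷ m.
The apsides satisfy r_p + r_a = 2a, so the perigee radius is 2a − r_a = 7.365×10⁶ m = 7365.1 km.

perigee radius ≈ 7370 km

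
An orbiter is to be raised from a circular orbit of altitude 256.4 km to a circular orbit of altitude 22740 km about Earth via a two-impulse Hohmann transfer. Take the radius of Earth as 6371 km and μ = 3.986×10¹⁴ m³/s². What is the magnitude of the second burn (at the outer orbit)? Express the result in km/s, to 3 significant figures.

r₁ = 6371 + 256.4 = 6627.4 km = 6.6274×10⁶ m.
r₂ = 6371 + 22740 = 29111 km = 2.9111×10⁷ m.
Transfer ellipse a_t = (r₁ + r₂)/2 = 1.787×10⁷ m.
At r₁: circular v_c1 = √(μ/r₁) = 7755 m/s; transfer-perigee v_p = √[μ(2/r₁ − 1/a_t)] = 9899 m/s.
At r₂: circular v_c2 = √(μ/r₂) = 3700 m/s; transfer-apogee v_a = √[μ(2/r₂ − 1/a_t)] = 2254 m/s.
Δv₂ = v_c2 − v_a = 1447 m/s.
= 1.447 km/s.

Δv ≈ 1.45 km/s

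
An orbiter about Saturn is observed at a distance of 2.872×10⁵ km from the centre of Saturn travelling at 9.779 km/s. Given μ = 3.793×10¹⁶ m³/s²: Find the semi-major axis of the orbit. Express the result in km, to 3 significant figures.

r = 2.872×10⁸ m.
Specific orbital energy ε = v²/2 − μ/r = (9779)²/2 − 3.793×10¹⁶/2.872×10⁸ = -8.425×10⁷ J/kg.
Since ε = −μ/(2a), a = −μ/(2ε) = 2.251×10⁸ m = 2.2509×10⁵ km.

a ≈ 2.25×10⁵ km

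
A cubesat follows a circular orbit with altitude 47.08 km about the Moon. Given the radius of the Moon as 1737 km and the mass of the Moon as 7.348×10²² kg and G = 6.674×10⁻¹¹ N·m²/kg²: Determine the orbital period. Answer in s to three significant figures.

T ≈ 6760 s

μ = GM = 6.674×10⁻¹¹ × 7.348×10²² = 4.904×10¹² m³/s².
r = 1737 + 47.08 = 1784.1 km = 1.7841×10⁶ m.
Kepler's third law: T = 2π√(r³/μ) = 2π√((1.784×10⁶)³ / 4.904×10¹²).
r³/μ = 1.158×10⁶ s², so T = 2π × 1.076×10³ = 6.761×10³ s.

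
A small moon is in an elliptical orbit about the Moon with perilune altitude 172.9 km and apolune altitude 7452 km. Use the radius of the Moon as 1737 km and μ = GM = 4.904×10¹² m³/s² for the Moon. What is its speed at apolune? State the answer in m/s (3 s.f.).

r_p = 1737 + 172.9 = 1909.9 km = 1.9099×10⁶ m.
r_a = 1737 + 7452 = 9189.0 km = 9.1890×10⁶ m.
Semi-major axis a = (r_p + r_a)/2 = 5549.4 km = 5.549×10⁶ m.
Vis-viva: v² = μ(2/r − 1/a) = 4.904×10¹² × (2.177×10⁻⁷ − 1.802×10⁻⁷) = 1.837×10⁵ m²/s².
v = 428.6 m/s.

v ≈ 429 m/s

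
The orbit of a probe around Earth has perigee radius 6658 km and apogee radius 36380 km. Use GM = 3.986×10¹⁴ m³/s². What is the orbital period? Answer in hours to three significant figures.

Semi-major axis a = (r_p + r_a)/2 = (6658.0 + 36380)/2 = 21519 km = 2.152×10⁷ m.
By Kepler's third law T = 2π√(a³/μ) = 2π × 5.000×10³ = 3.142×10⁴ s.
= 8.727 hours.

T ≈ 8.73 hours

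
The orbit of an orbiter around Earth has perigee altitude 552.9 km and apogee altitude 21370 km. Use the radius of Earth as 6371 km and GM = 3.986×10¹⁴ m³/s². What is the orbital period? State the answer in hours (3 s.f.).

T ≈ 6.31 hours

r_p = 6371 + 552.9 = 6923.9 km = 6.9239×10⁶ m.
r_a = 6371 + 21370 = 27741 km = 2.7741×10⁷ m.
Semi-major axis a = (r_p + r_a)/2 = (6923.9 + 27741)/2 = 17332 km = 1.733×10⁷ m.
By Kepler's third law T = 2π√(a³/μ) = 2π × 3.614×10³ = 2.271×10⁴ s.
= 6.308 hours.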